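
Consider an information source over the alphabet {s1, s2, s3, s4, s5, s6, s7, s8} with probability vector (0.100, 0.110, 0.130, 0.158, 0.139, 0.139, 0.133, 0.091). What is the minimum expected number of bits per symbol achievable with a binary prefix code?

3 bits/symbol

Repeatedly combine the two least-probable nodes; the expected code length is the sum of the merged weights.
merge 91/1000 + 1/10 → 191/1000
merge 11/100 + 13/100 → 6/25
merge 133/1000 + 139/1000 → 34/125
merge 139/1000 + 79/500 → 297/1000
merge 191/1000 + 6/25 → 431/1000
merge 34/125 + 297/1000 → 569/1000
merge 431/1000 + 569/1000 → 1
L = 191/1000 + 6/25 + 34/125 + 297/1000 + 431/1000 + 569/1000 + 1 = 3 bits/symbol.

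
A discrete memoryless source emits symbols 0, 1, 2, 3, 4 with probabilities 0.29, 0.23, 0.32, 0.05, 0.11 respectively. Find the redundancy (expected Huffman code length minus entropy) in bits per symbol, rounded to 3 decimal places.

Entropy H = −Σ p log₂ p ≈ 2.0980 bits.
Huffman merges: 1/20+11/100→4/25; 4/25+23/100→39/100; 29/100+8/25→61/100; 39/100+61/100→1. L = 54/25 ≈ 2.1600.
L − H = 2.1600 − 2.0980 = 0.062 bits.

0.062 bits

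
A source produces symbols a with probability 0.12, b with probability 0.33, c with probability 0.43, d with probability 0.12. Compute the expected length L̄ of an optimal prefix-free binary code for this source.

1.81 bits/symbol

Repeatedly combine the two least-probable nodes; the expected code length is the sum of the merged weights.
merge 3/25 + 3/25 → 6/25
merge 6/25 + 33/100 → 57/100
merge 43/100 + 57/100 → 1
L = 6/25 + 57/100 + 1 = 181/100 = 1.81 bits/symbol.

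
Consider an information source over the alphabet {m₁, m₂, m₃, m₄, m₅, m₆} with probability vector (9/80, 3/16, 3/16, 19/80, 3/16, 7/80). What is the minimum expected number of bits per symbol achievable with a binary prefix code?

2.575 bits/symbol

Repeatedly combine the two least-probable nodes; the expected code length is the sum of the merged weights.
merge 7/80 + 9/80 → 1/5
merge 3/16 + 3/16 → 3/8
merge 3/16 + 1/5 → 31/80
merge 19/80 + 3/8 → 49/80
merge 31/80 + 49/80 → 1
L = 1/5 + 3/8 + 31/80 + 49/80 + 1 = 103/40 = 2.575 bits/symbol.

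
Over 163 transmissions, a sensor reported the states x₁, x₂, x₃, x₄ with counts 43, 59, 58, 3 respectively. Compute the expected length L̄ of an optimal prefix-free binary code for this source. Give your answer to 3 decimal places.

1.920 bits/symbol

Probabilities are the counts divided by 163.
Repeatedly combine the two least-probable nodes; the expected code length is the sum of the merged weights.
merge 3/163 + 43/163 → 46/163
merge 46/163 + 58/163 → 104/163
merge 59/163 + 104/163 → 1
L = 46/163 + 104/163 + 1 = 313/163 ≈ 1.920 bits/symbol.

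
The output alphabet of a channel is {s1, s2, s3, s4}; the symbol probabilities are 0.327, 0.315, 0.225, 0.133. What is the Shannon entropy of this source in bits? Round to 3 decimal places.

1.924 bits

H = −Σ pᵢ log₂ pᵢ.
−0.327·log₂(0.327) = 0.5273
−0.315·log₂(0.315) = 0.5250
−0.225·log₂(0.225) = 0.4842
−0.133·log₂(0.133) = 0.3871
Sum ≈ 1.9236 → 1.924 bits.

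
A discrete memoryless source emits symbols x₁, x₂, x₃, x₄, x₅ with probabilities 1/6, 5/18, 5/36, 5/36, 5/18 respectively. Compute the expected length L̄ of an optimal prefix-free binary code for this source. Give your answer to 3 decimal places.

Repeatedly combine the two least-probable nodes; the expected code length is the sum of the merged weights.
merge 5/36 + 5/36 → 5/18
merge 1/6 + 5/18 → 4/9
merge 5/18 + 5/18 → 5/9
merge 4/9 + 5/9 → 1
L = 5/18 + 4/9 + 5/9 + 1 = 41/18 ≈ 2.278 bits/symbol.

2.278 bits/symbol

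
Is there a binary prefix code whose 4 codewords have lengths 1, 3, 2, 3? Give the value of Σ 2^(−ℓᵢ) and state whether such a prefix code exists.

With common denominator 2^3 = 8: Σ 2^(−ℓᵢ) = 4/8 + 1/8 + 2/8 + 1/8 = 8/8 = 1.
Kraft's inequality requires Σ ≤ 1; here Σ = 1 ≤ 1, so such a prefix code exists.

1; yes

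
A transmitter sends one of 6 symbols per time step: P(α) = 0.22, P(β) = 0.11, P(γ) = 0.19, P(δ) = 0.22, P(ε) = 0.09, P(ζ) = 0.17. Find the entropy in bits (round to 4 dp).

2.5139 bits

H = −Σ pᵢ log₂ pᵢ.
−0.22·log₂(0.22) = 0.4806
−0.11·log₂(0.11) = 0.3503
−0.19·log₂(0.19) = 0.4552
−0.22·log₂(0.22) = 0.4806
−0.09·log₂(0.09) = 0.3127
−0.17·log₂(0.17) = 0.4346
Sum ≈ 2.5139 → 2.5139 bits.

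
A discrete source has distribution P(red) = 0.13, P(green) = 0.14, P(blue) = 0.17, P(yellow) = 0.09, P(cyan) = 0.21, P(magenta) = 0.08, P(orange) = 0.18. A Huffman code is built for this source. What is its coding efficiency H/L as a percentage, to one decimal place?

Entropy H = −Σ p log₂ p ≈ 2.7366 bits.
Huffman merges: 2/25+9/100→17/100; 13/100+7/50→27/100; 17/100+17/100→17/50; 9/50+21/100→39/100; 27/100+17/50→61/100; 39/100+61/100→1. L = 139/50 ≈ 2.7800.
Efficiency = H/L = 2.7366/2.7800 = 98.4%.

98.4%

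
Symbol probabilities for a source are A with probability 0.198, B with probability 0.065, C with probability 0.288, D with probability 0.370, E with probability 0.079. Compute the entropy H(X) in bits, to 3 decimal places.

2.056 bits

H = −Σ pᵢ log₂ pᵢ.
−0.198·log₂(0.198) = 0.4626
−0.065·log₂(0.065) = 0.2563
−0.288·log₂(0.288) = 0.5172
−0.370·log₂(0.370) = 0.5307
−0.079·log₂(0.079) = 0.2893
Sum ≈ 2.0562 → 2.056 bits.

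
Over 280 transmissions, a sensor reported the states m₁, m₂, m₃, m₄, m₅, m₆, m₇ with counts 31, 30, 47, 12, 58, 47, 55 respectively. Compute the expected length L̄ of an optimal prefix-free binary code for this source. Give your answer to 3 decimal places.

Probabilities are the counts divided by 280.
Repeatedly combine the two least-probable nodes; the expected code length is the sum of the merged weights.
merge 3/70 + 3/28 → 3/20
merge 31/280 + 3/20 → 73/280
merge 47/280 + 47/280 → 47/140
merge 11/56 + 29/140 → 113/280
merge 73/280 + 47/140 → 167/280
merge 113/280 + 167/280 → 1
L = 3/20 + 73/280 + 47/140 + 113/280 + 167/280 + 1 = 769/280 ≈ 2.746 bits/symbol.

2.746 bits/symbol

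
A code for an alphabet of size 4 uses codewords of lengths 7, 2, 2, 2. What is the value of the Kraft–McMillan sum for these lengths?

0.7578125

With common denominator 2^7 = 128: Σ 2^(−ℓᵢ) = 1/128 + 32/128 + 32/128 + 32/128 = 97/128 = 0.7578125.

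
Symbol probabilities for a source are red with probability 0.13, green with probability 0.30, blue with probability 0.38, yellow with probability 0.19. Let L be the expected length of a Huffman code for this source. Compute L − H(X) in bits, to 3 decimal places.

Entropy H = −Σ p log₂ p ≈ 1.8894 bits.
Huffman merges: 13/100+19/100→8/25; 3/10+8/25→31/50; 19/50+31/50→1. L = 97/50 ≈ 1.9400.
L − H = 1.9400 − 1.8894 = 0.051 bits.

0.051 bits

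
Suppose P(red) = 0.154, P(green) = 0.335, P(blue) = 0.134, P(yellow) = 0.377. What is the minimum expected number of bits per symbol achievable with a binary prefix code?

1.911 bits/symbol

Repeatedly combine the two least-probable nodes; the expected code length is the sum of the merged weights.
merge 67/500 + 77/500 → 36/125
merge 36/125 + 67/200 → 623/1000
merge 377/1000 + 623/1000 → 1
L = 36/125 + 623/1000 + 1 = 1911/1000 = 1.911 bits/symbol.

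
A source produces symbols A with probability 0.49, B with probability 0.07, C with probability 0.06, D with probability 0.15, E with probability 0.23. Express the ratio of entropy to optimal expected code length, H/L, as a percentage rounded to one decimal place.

Entropy H = −Σ p log₂ p ≈ 1.9146 bits.
Huffman merges: 3/50+7/100→13/100; 13/100+3/20→7/25; 23/100+7/25→51/100; 49/100+51/100→1. L = 48/25 ≈ 1.9200.
Efficiency = H/L = 1.9146/1.9200 = 99.7%.

99.7%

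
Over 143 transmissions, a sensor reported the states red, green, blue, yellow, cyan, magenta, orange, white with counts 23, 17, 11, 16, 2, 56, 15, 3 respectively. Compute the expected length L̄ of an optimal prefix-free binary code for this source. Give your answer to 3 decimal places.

2.580 bits/symbol

Probabilities are the counts divided by 143.
Repeatedly combine the two least-probable nodes; the expected code length is the sum of the merged weights.
merge 2/143 + 3/143 → 5/143
merge 5/143 + 1/13 → 16/143
merge 15/143 + 16/143 → 31/143
merge 16/143 + 17/143 → 3/13
merge 23/143 + 31/143 → 54/143
merge 3/13 + 54/143 → 87/143
merge 56/143 + 87/143 → 1
L = 5/143 + 16/143 + 31/143 + 3/13 + 54/143 + 87/143 + 1 = 369/143 ≈ 2.580 bits/symbol.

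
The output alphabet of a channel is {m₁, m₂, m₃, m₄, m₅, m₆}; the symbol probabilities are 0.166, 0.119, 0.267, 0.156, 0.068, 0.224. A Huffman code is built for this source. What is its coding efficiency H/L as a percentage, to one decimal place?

Entropy H = −Σ p log₂ p ≈ 2.4695 bits.
Huffman merges: 17/250+119/1000→187/1000; 39/250+83/500→161/500; 187/1000+28/125→411/1000; 267/1000+161/500→589/1000; 411/1000+589/1000→1. L = 2509/1000 ≈ 2.5090.
Efficiency = H/L = 2.4695/2.5090 = 98.4%.

98.4%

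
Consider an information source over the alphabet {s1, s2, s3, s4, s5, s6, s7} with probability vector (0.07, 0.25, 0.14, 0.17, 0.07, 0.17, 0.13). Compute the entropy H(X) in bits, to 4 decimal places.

H = −Σ pᵢ log₂ pᵢ.
−0.07·log₂(0.07) = 0.2686
−0.25·log₂(0.25) = 0.5000
−0.14·log₂(0.14) = 0.3971
−0.17·log₂(0.17) = 0.4346
−0.07·log₂(0.07) = 0.2686
−0.17·log₂(0.17) = 0.4346
−0.13·log₂(0.13) = 0.3826
Sum ≈ 2.6860 → 2.6860 bits.

2.6860 bits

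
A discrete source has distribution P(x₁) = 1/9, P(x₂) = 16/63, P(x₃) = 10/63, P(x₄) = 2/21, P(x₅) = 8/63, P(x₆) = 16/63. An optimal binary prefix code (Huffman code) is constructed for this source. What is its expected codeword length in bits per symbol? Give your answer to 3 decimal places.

Repeatedly combine the two least-probable nodes; the expected code length is the sum of the merged weights.
merge 2/21 + 1/9 → 13/63
merge 8/63 + 10/63 → 2/7
merge 13/63 + 16/63 → 29/63
merge 16/63 + 2/7 → 34/63
merge 29/63 + 34/63 → 1
L = 13/63 + 2/7 + 29/63 + 34/63 + 1 = 157/63 ≈ 2.492 bits/symbol.

2.492 bits/symbol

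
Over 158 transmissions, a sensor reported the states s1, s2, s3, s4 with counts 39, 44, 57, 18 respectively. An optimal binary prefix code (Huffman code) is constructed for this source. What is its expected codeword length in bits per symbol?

Probabilities are the counts divided by 158.
Repeatedly combine the two least-probable nodes; the expected code length is the sum of the merged weights.
merge 9/79 + 39/158 → 57/158
merge 22/79 + 57/158 → 101/158
merge 57/158 + 101/158 → 1
L = 57/158 + 101/158 + 1 = 2 bits/symbol.

2 bits/symbol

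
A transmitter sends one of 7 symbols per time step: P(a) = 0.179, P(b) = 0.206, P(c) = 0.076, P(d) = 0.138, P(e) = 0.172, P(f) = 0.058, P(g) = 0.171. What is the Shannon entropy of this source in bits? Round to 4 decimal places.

H = −Σ pᵢ log₂ pᵢ.
−0.179·log₂(0.179) = 0.4443
−0.206·log₂(0.206) = 0.4695
−0.076·log₂(0.076) = 0.2826
−0.138·log₂(0.138) = 0.3943
−0.172·log₂(0.172) = 0.4368
−0.058·log₂(0.058) = 0.2383
−0.171·log₂(0.171) = 0.4357
Sum ≈ 2.7014 → 2.7014 bits.

2.7014 bits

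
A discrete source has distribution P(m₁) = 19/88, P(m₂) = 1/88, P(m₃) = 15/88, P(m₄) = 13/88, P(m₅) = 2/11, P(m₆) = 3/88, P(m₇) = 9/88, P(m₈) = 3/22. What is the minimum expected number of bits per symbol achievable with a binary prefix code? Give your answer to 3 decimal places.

Repeatedly combine the two least-probable nodes; the expected code length is the sum of the merged weights.
merge 1/88 + 3/88 → 1/22
merge 1/22 + 9/88 → 13/88
merge 3/22 + 13/88 → 25/88
merge 13/88 + 15/88 → 7/22
merge 2/11 + 19/88 → 35/88
merge 25/88 + 7/22 → 53/88
merge 35/88 + 53/88 → 1
L = 1/22 + 13/88 + 25/88 + 7/22 + 35/88 + 53/88 + 1 = 123/44 ≈ 2.795 bits/symbol.

2.795 bits/symbol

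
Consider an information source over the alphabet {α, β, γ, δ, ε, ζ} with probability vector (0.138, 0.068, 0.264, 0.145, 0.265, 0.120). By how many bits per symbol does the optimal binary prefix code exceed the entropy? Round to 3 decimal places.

Entropy H = −Σ p log₂ p ≈ 2.4440 bits.
Huffman merges: 17/250+3/25→47/250; 69/500+29/200→283/1000; 47/250+33/125→113/250; 53/200+283/1000→137/250; 113/250+137/250→1. L = 2471/1000 ≈ 2.4710.
L − H = 2.4710 − 2.4440 = 0.027 bits.

0.027 bits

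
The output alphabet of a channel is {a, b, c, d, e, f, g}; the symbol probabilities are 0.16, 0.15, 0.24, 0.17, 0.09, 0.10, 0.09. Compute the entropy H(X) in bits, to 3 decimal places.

2.720 bits

H = −Σ pᵢ log₂ pᵢ.
−0.16·log₂(0.16) = 0.4230
−0.15·log₂(0.15) = 0.4105
−0.24·log₂(0.24) = 0.4941
−0.17·log₂(0.17) = 0.4346
−0.09·log₂(0.09) = 0.3127
−0.10·log₂(0.10) = 0.3322
−0.09·log₂(0.09) = 0.3127
Sum ≈ 2.7198 → 2.720 bits.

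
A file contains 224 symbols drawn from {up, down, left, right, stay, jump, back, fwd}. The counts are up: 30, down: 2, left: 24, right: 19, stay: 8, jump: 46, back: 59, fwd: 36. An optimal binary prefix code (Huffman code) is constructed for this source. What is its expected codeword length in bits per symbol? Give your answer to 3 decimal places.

2.705 bits/symbol

Probabilities are the counts divided by 224.
Repeatedly combine the two least-probable nodes; the expected code length is the sum of the merged weights.
merge 1/112 + 1/28 → 5/112
merge 5/112 + 19/224 → 29/224
merge 3/28 + 29/224 → 53/224
merge 15/112 + 9/56 → 33/112
merge 23/112 + 53/224 → 99/224
merge 59/224 + 33/112 → 125/224
merge 99/224 + 125/224 → 1
L = 5/112 + 29/224 + 53/224 + 33/112 + 99/224 + 125/224 + 1 = 303/112 ≈ 2.705 bits/symbol.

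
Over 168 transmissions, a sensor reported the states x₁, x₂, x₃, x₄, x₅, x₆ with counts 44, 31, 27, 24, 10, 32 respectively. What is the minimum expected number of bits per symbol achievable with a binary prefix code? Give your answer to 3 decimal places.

2.548 bits/symbol

Probabilities are the counts divided by 168.
Repeatedly combine the two least-probable nodes; the expected code length is the sum of the merged weights.
merge 5/84 + 1/7 → 17/84
merge 9/56 + 31/168 → 29/84
merge 4/21 + 17/84 → 11/28
merge 11/42 + 29/84 → 17/28
merge 11/28 + 17/28 → 1
L = 17/84 + 29/84 + 11/28 + 17/28 + 1 = 107/42 ≈ 2.548 bits/symbol.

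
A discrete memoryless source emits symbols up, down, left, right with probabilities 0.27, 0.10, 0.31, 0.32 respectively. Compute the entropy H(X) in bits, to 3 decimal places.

1.892 bits

H = −Σ pᵢ log₂ pᵢ.
−0.27·log₂(0.27) = 0.5100
−0.10·log₂(0.10) = 0.3322
−0.31·log₂(0.31) = 0.5238
−0.32·log₂(0.32) = 0.5260
Sum ≈ 1.8920 → 1.892 bits.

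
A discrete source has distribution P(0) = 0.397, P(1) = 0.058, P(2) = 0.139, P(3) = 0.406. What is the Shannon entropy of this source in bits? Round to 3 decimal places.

H = −Σ pᵢ log₂ pᵢ.
−0.397·log₂(0.397) = 0.5291
−0.058·log₂(0.058) = 0.2383
−0.139·log₂(0.139) = 0.3957
−0.406·log₂(0.406) = 0.5280
Sum ≈ 1.6911 → 1.691 bits.

1.691 bits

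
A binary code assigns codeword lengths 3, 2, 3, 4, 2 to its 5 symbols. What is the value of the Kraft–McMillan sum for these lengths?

With common denominator 2^4 = 16: Σ 2^(−ℓᵢ) = 2/16 + 4/16 + 2/16 + 1/16 + 4/16 = 13/16 = 0.8125.

0.8125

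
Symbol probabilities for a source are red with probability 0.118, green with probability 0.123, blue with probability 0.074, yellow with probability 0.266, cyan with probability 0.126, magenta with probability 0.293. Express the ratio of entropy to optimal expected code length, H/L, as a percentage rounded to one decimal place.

Entropy H = −Σ p log₂ p ≈ 2.4173 bits.
Huffman merges: 37/500+59/500→24/125; 123/1000+63/500→249/1000; 24/125+249/1000→441/1000; 133/500+293/1000→559/1000; 441/1000+559/1000→1. L = 2441/1000 ≈ 2.4410.
Efficiency = H/L = 2.4173/2.4410 = 99.0%.

99.0%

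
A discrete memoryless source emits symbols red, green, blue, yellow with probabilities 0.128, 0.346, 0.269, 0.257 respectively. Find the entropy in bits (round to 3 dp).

H = −Σ pᵢ log₂ pᵢ.
−0.128·log₂(0.128) = 0.3796
−0.346·log₂(0.346) = 0.5298
−0.269·log₂(0.269) = 0.5096
−0.257·log₂(0.257) = 0.5038
Sum ≈ 1.9227 → 1.923 bits.

1.923 bits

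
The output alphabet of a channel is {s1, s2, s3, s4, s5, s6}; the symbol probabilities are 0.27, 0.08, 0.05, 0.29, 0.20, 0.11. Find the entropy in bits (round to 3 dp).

2.350 bits

H = −Σ pᵢ log₂ pᵢ.
−0.27·log₂(0.27) = 0.5100
−0.08·log₂(0.08) = 0.2915
−0.05·log₂(0.05) = 0.2161
−0.29·log₂(0.29) = 0.5179
−0.20·log₂(0.20) = 0.4644
−0.11·log₂(0.11) = 0.3503
Sum ≈ 2.3502 → 2.350 bits.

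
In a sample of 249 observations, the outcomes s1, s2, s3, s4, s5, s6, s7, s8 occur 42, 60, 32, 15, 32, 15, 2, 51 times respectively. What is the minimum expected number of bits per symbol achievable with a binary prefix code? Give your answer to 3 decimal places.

2.751 bits/symbol

Probabilities are the counts divided by 249.
Repeatedly combine the two least-probable nodes; the expected code length is the sum of the merged weights.
merge 2/249 + 5/83 → 17/249
merge 5/83 + 17/249 → 32/249
merge 32/249 + 32/249 → 64/249
merge 32/249 + 14/83 → 74/249
merge 17/83 + 20/83 → 37/83
merge 64/249 + 74/249 → 46/83
merge 37/83 + 46/83 → 1
L = 17/249 + 32/249 + 64/249 + 74/249 + 37/83 + 46/83 + 1 = 685/249 ≈ 2.751 bits/symbol.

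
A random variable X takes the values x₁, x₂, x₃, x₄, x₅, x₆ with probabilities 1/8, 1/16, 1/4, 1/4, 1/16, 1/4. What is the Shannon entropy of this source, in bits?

Each probability is a power of 1/2, so log₂(1/p) is an integer.
H = Σ p·log₂(1/p) = 1/8·3 + 1/16·4 + 1/4·2 + 1/4·2 + 1/16·4 + 1/4·2 = 2.375 bits.

2.375 bits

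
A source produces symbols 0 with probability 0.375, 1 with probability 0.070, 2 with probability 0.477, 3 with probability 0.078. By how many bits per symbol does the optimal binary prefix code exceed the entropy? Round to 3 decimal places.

Entropy H = −Σ p log₂ p ≈ 1.5957 bits.
Huffman merges: 7/100+39/500→37/250; 37/250+3/8→523/1000; 477/1000+523/1000→1. L = 1671/1000 ≈ 1.6710.
L − H = 1.6710 − 1.5957 = 0.075 bits.

0.075 bits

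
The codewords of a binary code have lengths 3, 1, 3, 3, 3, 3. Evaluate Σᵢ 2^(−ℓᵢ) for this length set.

With common denominator 2^3 = 8: Σ 2^(−ℓᵢ) = 1/8 + 4/8 + 1/8 + 1/8 + 1/8 + 1/8 = 9/8 = 1.125.

1.125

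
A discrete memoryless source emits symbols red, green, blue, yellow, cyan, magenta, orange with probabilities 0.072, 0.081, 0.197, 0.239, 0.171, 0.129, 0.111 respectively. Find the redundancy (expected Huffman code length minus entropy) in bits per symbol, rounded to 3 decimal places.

Entropy H = −Σ p log₂ p ≈ 2.6911 bits.
Huffman merges: 9/125+81/1000→153/1000; 111/1000+129/1000→6/25; 153/1000+171/1000→81/250; 197/1000+239/1000→109/250; 6/25+81/250→141/250; 109/250+141/250→1. L = 2717/1000 ≈ 2.7170.
L − H = 2.7170 − 2.6911 = 0.026 bits.

0.026 bits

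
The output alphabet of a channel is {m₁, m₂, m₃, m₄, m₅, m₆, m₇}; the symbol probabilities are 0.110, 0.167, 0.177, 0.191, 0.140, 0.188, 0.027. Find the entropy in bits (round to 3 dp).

2.671 bits

H = −Σ pᵢ log₂ pᵢ.
−0.110·log₂(0.110) = 0.3503
−0.167·log₂(0.167) = 0.4312
−0.177·log₂(0.177) = 0.4422
−0.191·log₂(0.191) = 0.4562
−0.140·log₂(0.140) = 0.3971
−0.188·log₂(0.188) = 0.4533
−0.027·log₂(0.027) = 0.1407
Sum ≈ 2.6710 → 2.671 bits.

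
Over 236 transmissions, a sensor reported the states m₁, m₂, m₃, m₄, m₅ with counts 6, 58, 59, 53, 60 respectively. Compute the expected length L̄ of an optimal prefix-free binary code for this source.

Probabilities are the counts divided by 236.
Repeatedly combine the two least-probable nodes; the expected code length is the sum of the merged weights.
merge 3/118 + 53/236 → 1/4
merge 29/118 + 1/4 → 117/236
merge 1/4 + 15/59 → 119/236
merge 117/236 + 119/236 → 1
L = 1/4 + 117/236 + 119/236 + 1 = 9/4 = 2.25 bits/symbol.

2.25 bits/symbol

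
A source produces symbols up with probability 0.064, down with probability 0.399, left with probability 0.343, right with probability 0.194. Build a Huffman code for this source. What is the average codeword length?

Repeatedly combine the two least-probable nodes; the expected code length is the sum of the merged weights.
merge 8/125 + 97/500 → 129/500
merge 129/500 + 343/1000 → 601/1000
merge 399/1000 + 601/1000 → 1
L = 129/500 + 601/1000 + 1 = 1859/1000 = 1.859 bits/symbol.

1.859 bits/symbol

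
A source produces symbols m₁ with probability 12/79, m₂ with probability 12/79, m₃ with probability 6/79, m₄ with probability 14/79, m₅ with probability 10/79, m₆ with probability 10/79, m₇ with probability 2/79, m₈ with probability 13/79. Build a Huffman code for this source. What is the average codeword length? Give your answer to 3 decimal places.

2.924 bits/symbol

Repeatedly combine the two least-probable nodes; the expected code length is the sum of the merged weights.
merge 2/79 + 6/79 → 8/79
merge 8/79 + 10/79 → 18/79
merge 10/79 + 12/79 → 22/79
merge 12/79 + 13/79 → 25/79
merge 14/79 + 18/79 → 32/79
merge 22/79 + 25/79 → 47/79
merge 32/79 + 47/79 → 1
L = 8/79 + 18/79 + 22/79 + 25/79 + 32/79 + 47/79 + 1 = 231/79 ≈ 2.924 bits/symbol.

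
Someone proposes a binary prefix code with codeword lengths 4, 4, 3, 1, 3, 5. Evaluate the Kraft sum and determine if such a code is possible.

With common denominator 2^5 = 32: Σ 2^(−ℓᵢ) = 2/32 + 2/32 + 4/32 + 16/32 + 4/32 + 1/32 = 29/32 = 0.90625.
Kraft's inequality requires Σ ≤ 1; here Σ = 0.90625 ≤ 1, so such a prefix code exists.

0.90625; yes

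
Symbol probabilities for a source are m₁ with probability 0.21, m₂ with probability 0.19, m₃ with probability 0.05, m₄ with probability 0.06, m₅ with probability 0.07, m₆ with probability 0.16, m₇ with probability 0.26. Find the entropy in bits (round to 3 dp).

H = −Σ pᵢ log₂ pᵢ.
−0.21·log₂(0.21) = 0.4728
−0.19·log₂(0.19) = 0.4552
−0.05·log₂(0.05) = 0.2161
−0.06·log₂(0.06) = 0.2435
−0.07·log₂(0.07) = 0.2686
−0.16·log₂(0.16) = 0.4230
−0.26·log₂(0.26) = 0.5053
Sum ≈ 2.5845 → 2.585 bits.

2.585 bits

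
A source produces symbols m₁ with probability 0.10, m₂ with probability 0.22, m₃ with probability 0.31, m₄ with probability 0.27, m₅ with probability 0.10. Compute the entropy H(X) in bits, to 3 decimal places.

2.179 bits

H = −Σ pᵢ log₂ pᵢ.
−0.10·log₂(0.10) = 0.3322
−0.22·log₂(0.22) = 0.4806
−0.31·log₂(0.31) = 0.5238
−0.27·log₂(0.27) = 0.5100
−0.10·log₂(0.10) = 0.3322
Sum ≈ 2.1788 → 2.179 bits.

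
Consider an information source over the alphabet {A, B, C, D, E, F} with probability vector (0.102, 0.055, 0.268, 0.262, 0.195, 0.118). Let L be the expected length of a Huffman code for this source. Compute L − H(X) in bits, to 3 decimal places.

Entropy H = −Σ p log₂ p ≈ 2.4052 bits.
Huffman merges: 11/200+51/500→157/1000; 59/500+157/1000→11/40; 39/200+131/500→457/1000; 67/250+11/40→543/1000; 457/1000+543/1000→1. L = 304/125 ≈ 2.4320.
L − H = 2.4320 − 2.4052 = 0.027 bits.

0.027 bits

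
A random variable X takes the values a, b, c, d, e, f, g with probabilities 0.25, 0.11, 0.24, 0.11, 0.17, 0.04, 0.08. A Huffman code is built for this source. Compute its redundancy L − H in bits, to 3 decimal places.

0.023 bits

Entropy H = −Σ p log₂ p ≈ 2.6066 bits.
Huffman merges: 1/25+2/25→3/25; 11/100+11/100→11/50; 3/25+17/100→29/100; 11/50+6/25→23/50; 1/4+29/100→27/50; 23/50+27/50→1. L = 263/100 ≈ 2.6300.
L − H = 2.6300 − 2.6066 = 0.023 bits.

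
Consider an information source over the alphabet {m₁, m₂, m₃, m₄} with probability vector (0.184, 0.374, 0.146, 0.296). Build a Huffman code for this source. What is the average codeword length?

1.956 bits/symbol

Repeatedly combine the two least-probable nodes; the expected code length is the sum of the merged weights.
merge 73/500 + 23/125 → 33/100
merge 37/125 + 33/100 → 313/500
merge 187/500 + 313/500 → 1
L = 33/100 + 313/500 + 1 = 489/250 = 1.956 bits/symbol.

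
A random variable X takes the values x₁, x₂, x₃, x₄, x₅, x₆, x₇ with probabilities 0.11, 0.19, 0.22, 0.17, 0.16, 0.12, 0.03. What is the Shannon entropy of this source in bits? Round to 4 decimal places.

H = −Σ pᵢ log₂ pᵢ.
−0.11·log₂(0.11) = 0.3503
−0.19·log₂(0.19) = 0.4552
−0.22·log₂(0.22) = 0.4806
−0.17·log₂(0.17) = 0.4346
−0.16·log₂(0.16) = 0.4230
−0.12·log₂(0.12) = 0.3671
−0.03·log₂(0.03) = 0.1518
Sum ≈ 2.6625 → 2.6625 bits.

2.6625 bits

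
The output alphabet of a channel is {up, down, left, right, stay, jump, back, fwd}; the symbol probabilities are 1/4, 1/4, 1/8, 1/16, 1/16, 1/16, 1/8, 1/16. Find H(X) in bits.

2.75 bits

Each probability is a power of 1/2, so log₂(1/p) is an integer.
H = Σ p·log₂(1/p) = 1/4·2 + 1/4·2 + 1/8·3 + 1/16·4 + 1/16·4 + 1/16·4 + 1/8·3 + 1/16·4 = 2.75 bits.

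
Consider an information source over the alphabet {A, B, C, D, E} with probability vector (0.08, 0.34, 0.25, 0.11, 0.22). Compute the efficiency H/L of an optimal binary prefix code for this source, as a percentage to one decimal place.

Entropy H = −Σ p log₂ p ≈ 2.1515 bits.
Huffman merges: 2/25+11/100→19/100; 19/100+11/50→41/100; 1/4+17/50→59/100; 41/100+59/100→1. L = 219/100 ≈ 2.1900.
Efficiency = H/L = 2.1515/2.1900 = 98.2%.

98.2%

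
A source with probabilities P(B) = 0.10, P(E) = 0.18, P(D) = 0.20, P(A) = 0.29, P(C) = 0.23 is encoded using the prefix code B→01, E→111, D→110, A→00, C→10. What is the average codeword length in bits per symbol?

L̄ = Σ pᵢ·ℓᵢ = 0.10·2 + 0.18·3 + 0.20·3 + 0.29·2 + 0.23·2 = 2.38 bits/symbol.

2.38 bits/symbol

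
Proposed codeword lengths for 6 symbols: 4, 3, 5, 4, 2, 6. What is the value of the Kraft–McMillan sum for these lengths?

With common denominator 2^6 = 64: Σ 2^(−ℓᵢ) = 4/64 + 8/64 + 2/64 + 4/64 + 16/64 + 1/64 = 35/64 = 0.546875.

0.546875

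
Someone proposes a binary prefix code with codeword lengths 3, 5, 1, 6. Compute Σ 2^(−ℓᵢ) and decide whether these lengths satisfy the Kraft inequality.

With common denominator 2^6 = 64: Σ 2^(−ℓᵢ) = 8/64 + 2/64 + 32/64 + 1/64 = 43/64 = 0.671875.
Kraft's inequality requires Σ ≤ 1; here Σ = 0.671875 ≤ 1, so such a prefix code exists.

0.671875; yes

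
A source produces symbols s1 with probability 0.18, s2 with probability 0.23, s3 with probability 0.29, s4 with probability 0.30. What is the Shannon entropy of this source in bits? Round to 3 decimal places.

H = −Σ pᵢ log₂ pᵢ.
−0.18·log₂(0.18) = 0.4453
−0.23·log₂(0.23) = 0.4877
−0.29·log₂(0.29) = 0.5179
−0.30·log₂(0.30) = 0.5211
Sum ≈ 1.9720 → 1.972 bits.

1.972 bits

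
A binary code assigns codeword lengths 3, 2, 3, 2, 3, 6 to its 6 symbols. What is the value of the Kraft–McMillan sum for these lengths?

0.890625

With common denominator 2^6 = 64: Σ 2^(−ℓᵢ) = 8/64 + 16/64 + 8/64 + 16/64 + 8/64 + 1/64 = 57/64 = 0.890625.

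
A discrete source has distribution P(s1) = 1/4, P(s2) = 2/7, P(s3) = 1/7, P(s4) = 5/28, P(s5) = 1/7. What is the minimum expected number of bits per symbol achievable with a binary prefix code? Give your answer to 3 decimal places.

Repeatedly combine the two least-probable nodes; the expected code length is the sum of the merged weights.
merge 1/7 + 1/7 → 2/7
merge 5/28 + 1/4 → 3/7
merge 2/7 + 2/7 → 4/7
merge 3/7 + 4/7 → 1
L = 2/7 + 3/7 + 4/7 + 1 = 16/7 ≈ 2.286 bits/symbol.

2.286 bits/symbol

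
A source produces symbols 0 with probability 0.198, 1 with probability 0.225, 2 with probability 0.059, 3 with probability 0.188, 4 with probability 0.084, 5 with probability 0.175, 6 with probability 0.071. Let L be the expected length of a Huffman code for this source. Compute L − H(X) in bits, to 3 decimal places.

Entropy H = −Σ p log₂ p ≈ 2.6522 bits.
Huffman merges: 59/1000+71/1000→13/100; 21/250+13/100→107/500; 7/40+47/250→363/1000; 99/500+107/500→103/250; 9/40+363/1000→147/250; 103/250+147/250→1. L = 2707/1000 ≈ 2.7070.
L − H = 2.7070 − 2.6522 = 0.055 bits.

0.055 bits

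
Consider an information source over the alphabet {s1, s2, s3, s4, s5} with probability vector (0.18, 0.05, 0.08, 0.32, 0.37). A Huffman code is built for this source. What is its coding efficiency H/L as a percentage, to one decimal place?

Entropy H = −Σ p log₂ p ≈ 2.0097 bits.
Huffman merges: 1/20+2/25→13/100; 13/100+9/50→31/100; 31/100+8/25→63/100; 37/100+63/100→1. L = 207/100 ≈ 2.0700.
Efficiency = H/L = 2.0097/2.0700 = 97.1%.

97.1%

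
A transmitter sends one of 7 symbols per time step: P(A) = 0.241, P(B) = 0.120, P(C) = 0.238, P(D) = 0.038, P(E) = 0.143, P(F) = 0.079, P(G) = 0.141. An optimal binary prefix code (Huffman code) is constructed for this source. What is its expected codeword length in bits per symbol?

2.638 bits/symbol

Repeatedly combine the two least-probable nodes; the expected code length is the sum of the merged weights.
merge 19/500 + 79/1000 → 117/1000
merge 117/1000 + 3/25 → 237/1000
merge 141/1000 + 143/1000 → 71/250
merge 237/1000 + 119/500 → 19/40
merge 241/1000 + 71/250 → 21/40
merge 19/40 + 21/40 → 1
L = 117/1000 + 237/1000 + 71/250 + 19/40 + 21/40 + 1 = 1319/500 = 2.638 bits/symbol.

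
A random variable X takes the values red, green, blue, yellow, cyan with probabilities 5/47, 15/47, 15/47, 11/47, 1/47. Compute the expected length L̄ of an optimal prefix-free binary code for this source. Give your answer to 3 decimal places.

Repeatedly combine the two least-probable nodes; the expected code length is the sum of the merged weights.
merge 1/47 + 5/47 → 6/47
merge 6/47 + 11/47 → 17/47
merge 15/47 + 15/47 → 30/47
merge 17/47 + 30/47 → 1
L = 6/47 + 17/47 + 30/47 + 1 = 100/47 ≈ 2.128 bits/symbol.

2.128 bits/symbol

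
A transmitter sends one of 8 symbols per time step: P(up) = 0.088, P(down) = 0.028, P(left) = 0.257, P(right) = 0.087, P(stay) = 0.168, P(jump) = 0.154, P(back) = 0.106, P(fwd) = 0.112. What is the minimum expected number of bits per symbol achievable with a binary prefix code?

2.858 bits/symbol

Repeatedly combine the two least-probable nodes; the expected code length is the sum of the merged weights.
merge 7/250 + 87/1000 → 23/200
merge 11/125 + 53/500 → 97/500
merge 14/125 + 23/200 → 227/1000
merge 77/500 + 21/125 → 161/500
merge 97/500 + 227/1000 → 421/1000
merge 257/1000 + 161/500 → 579/1000
merge 421/1000 + 579/1000 → 1
L = 23/200 + 97/500 + 227/1000 + 161/500 + 421/1000 + 579/1000 + 1 = 1429/500 = 2.858 bits/symbol.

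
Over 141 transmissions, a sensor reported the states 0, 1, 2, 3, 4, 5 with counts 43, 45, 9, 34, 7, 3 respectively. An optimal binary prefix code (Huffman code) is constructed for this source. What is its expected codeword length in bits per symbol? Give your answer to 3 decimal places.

2.206 bits/symbol

Probabilities are the counts divided by 141.
Repeatedly combine the two least-probable nodes; the expected code length is the sum of the merged weights.
merge 1/47 + 7/141 → 10/141
merge 3/47 + 10/141 → 19/141
merge 19/141 + 34/141 → 53/141
merge 43/141 + 15/47 → 88/141
merge 53/141 + 88/141 → 1
L = 10/141 + 19/141 + 53/141 + 88/141 + 1 = 311/141 ≈ 2.206 bits/symbol.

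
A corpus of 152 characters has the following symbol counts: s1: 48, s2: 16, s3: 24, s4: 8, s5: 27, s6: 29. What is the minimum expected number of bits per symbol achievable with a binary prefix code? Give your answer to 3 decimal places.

Probabilities are the counts divided by 152.
Repeatedly combine the two least-probable nodes; the expected code length is the sum of the merged weights.
merge 1/19 + 2/19 → 3/19
merge 3/19 + 3/19 → 6/19
merge 27/152 + 29/152 → 7/19
merge 6/19 + 6/19 → 12/19
merge 7/19 + 12/19 → 1
L = 3/19 + 6/19 + 7/19 + 12/19 + 1 = 47/19 ≈ 2.474 bits/symbol.

2.474 bits/symbol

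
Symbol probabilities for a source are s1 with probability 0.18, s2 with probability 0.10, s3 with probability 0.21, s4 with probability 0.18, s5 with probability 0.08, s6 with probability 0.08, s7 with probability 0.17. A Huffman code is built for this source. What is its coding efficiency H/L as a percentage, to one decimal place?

98.0%

Entropy H = −Σ p log₂ p ≈ 2.7132 bits.
Huffman merges: 2/25+2/25→4/25; 1/10+4/25→13/50; 17/100+9/50→7/20; 9/50+21/100→39/100; 13/50+7/20→61/100; 39/100+61/100→1. L = 277/100 ≈ 2.7700.
Efficiency = H/L = 2.7132/2.7700 = 98.0%.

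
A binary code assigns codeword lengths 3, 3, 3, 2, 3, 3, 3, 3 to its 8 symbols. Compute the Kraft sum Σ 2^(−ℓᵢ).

With common denominator 2^3 = 8: Σ 2^(−ℓᵢ) = 1/8 + 1/8 + 1/8 + 2/8 + 1/8 + 1/8 + 1/8 + 1/8 = 9/8 = 1.125.

1.125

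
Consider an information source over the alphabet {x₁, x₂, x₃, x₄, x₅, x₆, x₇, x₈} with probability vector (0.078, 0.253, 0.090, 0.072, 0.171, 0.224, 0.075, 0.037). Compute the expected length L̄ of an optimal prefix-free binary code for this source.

Repeatedly combine the two least-probable nodes; the expected code length is the sum of the merged weights.
merge 37/1000 + 9/125 → 109/1000
merge 3/40 + 39/500 → 153/1000
merge 9/100 + 109/1000 → 199/1000
merge 153/1000 + 171/1000 → 81/250
merge 199/1000 + 28/125 → 423/1000
merge 253/1000 + 81/250 → 577/1000
merge 423/1000 + 577/1000 → 1
L = 109/1000 + 153/1000 + 199/1000 + 81/250 + 423/1000 + 577/1000 + 1 = 557/200 = 2.785 bits/symbol.

2.785 bits/symbol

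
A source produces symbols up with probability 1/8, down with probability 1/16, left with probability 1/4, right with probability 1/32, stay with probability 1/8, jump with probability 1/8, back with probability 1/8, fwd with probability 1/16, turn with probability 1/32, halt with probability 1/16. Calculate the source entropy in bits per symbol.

3.0625 bits

Each probability is a power of 1/2, so log₂(1/p) is an integer.
H = Σ p·log₂(1/p) = 1/8·3 + 1/16·4 + 1/4·2 + 1/32·5 + 1/8·3 + 1/8·3 + 1/8·3 + 1/16·4 + 1/32·5 + 1/16·4 = 3.0625 bits.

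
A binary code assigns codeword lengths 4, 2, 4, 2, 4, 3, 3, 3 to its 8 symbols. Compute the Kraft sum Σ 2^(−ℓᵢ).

With common denominator 2^4 = 16: Σ 2^(−ℓᵢ) = 1/16 + 4/16 + 1/16 + 4/16 + 1/16 + 2/16 + 2/16 + 2/16 = 17/16 = 1.0625.

1.0625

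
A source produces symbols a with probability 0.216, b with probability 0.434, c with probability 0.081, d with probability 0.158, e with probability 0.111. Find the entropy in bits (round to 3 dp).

H = −Σ pᵢ log₂ pᵢ.
−0.216·log₂(0.216) = 0.4776
−0.434·log₂(0.434) = 0.5226
−0.081·log₂(0.081) = 0.2937
−0.158·log₂(0.158) = 0.4206
−0.111·log₂(0.111) = 0.3520
Sum ≈ 2.0665 → 2.067 bits.

2.067 bits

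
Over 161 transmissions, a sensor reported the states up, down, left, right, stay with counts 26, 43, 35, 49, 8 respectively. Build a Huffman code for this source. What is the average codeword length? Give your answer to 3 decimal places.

2.211 bits/symbol

Probabilities are the counts divided by 161.
Repeatedly combine the two least-probable nodes; the expected code length is the sum of the merged weights.
merge 8/161 + 26/161 → 34/161
merge 34/161 + 5/23 → 3/7
merge 43/161 + 7/23 → 4/7
merge 3/7 + 4/7 → 1
L = 34/161 + 3/7 + 4/7 + 1 = 356/161 ≈ 2.211 bits/symbol.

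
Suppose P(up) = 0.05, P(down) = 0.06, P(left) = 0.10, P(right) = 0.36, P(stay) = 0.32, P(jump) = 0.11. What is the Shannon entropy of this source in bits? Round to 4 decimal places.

2.1988 bits

H = −Σ pᵢ log₂ pᵢ.
−0.05·log₂(0.05) = 0.2161
−0.06·log₂(0.06) = 0.2435
−0.10·log₂(0.10) = 0.3322
−0.36·log₂(0.36) = 0.5306
−0.32·log₂(0.32) = 0.5260
−0.11·log₂(0.11) = 0.3503
Sum ≈ 2.1988 → 2.1988 bits.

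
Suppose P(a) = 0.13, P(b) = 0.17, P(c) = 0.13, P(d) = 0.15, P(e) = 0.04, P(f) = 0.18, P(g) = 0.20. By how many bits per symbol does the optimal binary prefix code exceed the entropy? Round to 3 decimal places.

Entropy H = −Σ p log₂ p ≈ 2.7059 bits.
Huffman merges: 1/25+13/100→17/100; 13/100+3/20→7/25; 17/100+17/100→17/50; 9/50+1/5→19/50; 7/25+17/50→31/50; 19/50+31/50→1. L = 279/100 ≈ 2.7900.
L − H = 2.7900 − 2.7059 = 0.084 bits.

0.084 bits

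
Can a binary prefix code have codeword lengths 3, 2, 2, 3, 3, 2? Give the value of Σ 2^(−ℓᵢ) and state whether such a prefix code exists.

With common denominator 2^3 = 8: Σ 2^(−ℓᵢ) = 1/8 + 2/8 + 2/8 + 1/8 + 1/8 + 2/8 = 9/8 = 1.125.
Kraft's inequality requires Σ ≤ 1; here Σ = 1.125 > 1, so no such prefix code exists.

1.125; no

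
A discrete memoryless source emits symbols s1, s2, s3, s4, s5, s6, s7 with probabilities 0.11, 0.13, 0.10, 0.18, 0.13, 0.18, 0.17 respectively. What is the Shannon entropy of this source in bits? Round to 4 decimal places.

H = −Σ pᵢ log₂ pᵢ.
−0.11·log₂(0.11) = 0.3503
−0.13·log₂(0.13) = 0.3826
−0.10·log₂(0.10) = 0.3322
−0.18·log₂(0.18) = 0.4453
−0.13·log₂(0.13) = 0.3826
−0.18·log₂(0.18) = 0.4453
−0.17·log₂(0.17) = 0.4346
Sum ≈ 2.7730 → 2.7730 bits.

2.7730 bits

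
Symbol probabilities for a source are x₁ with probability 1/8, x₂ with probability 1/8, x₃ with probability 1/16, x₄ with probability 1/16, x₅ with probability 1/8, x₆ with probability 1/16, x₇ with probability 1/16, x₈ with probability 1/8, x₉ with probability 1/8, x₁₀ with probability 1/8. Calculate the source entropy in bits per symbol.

Each probability is a power of 1/2, so log₂(1/p) is an integer.
H = Σ p·log₂(1/p) = 1/8·3 + 1/8·3 + 1/16·4 + 1/16·4 + 1/8·3 + 1/16·4 + 1/16·4 + 1/8·3 + 1/8·3 + 1/8·3 = 3.25 bits.

3.25 bits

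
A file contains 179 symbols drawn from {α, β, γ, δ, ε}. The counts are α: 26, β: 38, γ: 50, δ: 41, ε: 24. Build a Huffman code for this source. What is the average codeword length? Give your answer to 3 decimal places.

Probabilities are the counts divided by 179.
Repeatedly combine the two least-probable nodes; the expected code length is the sum of the merged weights.
merge 24/179 + 26/179 → 50/179
merge 38/179 + 41/179 → 79/179
merge 50/179 + 50/179 → 100/179
merge 79/179 + 100/179 → 1
L = 50/179 + 79/179 + 100/179 + 1 = 408/179 ≈ 2.279 bits/symbol.

2.279 bits/symbol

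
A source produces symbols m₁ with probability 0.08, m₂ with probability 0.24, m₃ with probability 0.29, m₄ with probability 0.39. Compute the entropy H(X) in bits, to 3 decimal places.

1.833 bits

H = −Σ pᵢ log₂ pᵢ.
−0.08·log₂(0.08) = 0.2915
−0.24·log₂(0.24) = 0.4941
−0.29·log₂(0.29) = 0.5179
−0.39·log₂(0.39) = 0.5298
Sum ≈ 1.8333 → 1.833 bits.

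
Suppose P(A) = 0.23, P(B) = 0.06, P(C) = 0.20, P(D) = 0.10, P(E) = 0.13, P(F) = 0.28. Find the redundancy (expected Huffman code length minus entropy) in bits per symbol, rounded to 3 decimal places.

Entropy H = −Σ p log₂ p ≈ 2.4246 bits.
Huffman merges: 3/50+1/10→4/25; 13/100+4/25→29/100; 1/5+23/100→43/100; 7/25+29/100→57/100; 43/100+57/100→1. L = 49/20 ≈ 2.4500.
L − H = 2.4500 − 2.4246 = 0.025 bits.

0.025 bits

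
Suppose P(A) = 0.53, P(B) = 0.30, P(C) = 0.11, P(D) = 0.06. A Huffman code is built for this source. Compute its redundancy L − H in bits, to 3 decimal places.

Entropy H = −Σ p log₂ p ≈ 1.6004 bits.
Huffman merges: 3/50+11/100→17/100; 17/100+3/10→47/100; 47/100+53/100→1. L = 41/25 ≈ 1.6400.
L − H = 1.6400 − 1.6004 = 0.040 bits.

0.040 bits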